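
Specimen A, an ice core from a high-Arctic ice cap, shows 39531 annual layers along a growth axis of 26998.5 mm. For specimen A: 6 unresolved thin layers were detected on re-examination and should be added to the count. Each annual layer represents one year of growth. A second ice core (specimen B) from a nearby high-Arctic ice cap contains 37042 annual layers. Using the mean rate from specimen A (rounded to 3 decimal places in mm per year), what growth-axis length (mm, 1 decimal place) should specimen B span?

Specimen A: after corrections the count is 39531 + 6 = 39537 annual layers.
A: 26998.5 mm over 39537 years gives 26998.5 / 39537 ≈ 0.683 mm/year.
For B, 0.683 mm/year × 37042 years = 25299.7 mm.

25299.7 mm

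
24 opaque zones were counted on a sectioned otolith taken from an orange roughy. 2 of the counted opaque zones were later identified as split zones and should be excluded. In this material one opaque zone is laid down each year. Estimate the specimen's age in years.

22 years

Adjusted count: 24 − 2 = 22 opaque zones.
One opaque zone per year makes the duration 22 years.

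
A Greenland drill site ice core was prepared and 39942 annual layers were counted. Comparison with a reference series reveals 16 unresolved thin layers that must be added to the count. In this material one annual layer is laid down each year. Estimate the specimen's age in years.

39958 years

After corrections the count is 39942 + 16 = 39958 annual layers.
One annual layer per year makes the duration 39958 years.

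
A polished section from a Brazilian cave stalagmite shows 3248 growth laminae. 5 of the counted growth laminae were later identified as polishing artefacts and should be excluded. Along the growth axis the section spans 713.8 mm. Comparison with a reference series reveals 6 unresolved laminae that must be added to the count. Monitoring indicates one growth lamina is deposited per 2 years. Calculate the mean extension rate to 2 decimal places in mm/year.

After corrections the count is 3248 − 5 + 6 = 3249 growth laminae.
At 2 years per growth lamina, 3249 × 2 = 6498 years.
Mean rate = 713.8 mm / 6498 years ≈ 0.11 mm/year.

0.11 mm/year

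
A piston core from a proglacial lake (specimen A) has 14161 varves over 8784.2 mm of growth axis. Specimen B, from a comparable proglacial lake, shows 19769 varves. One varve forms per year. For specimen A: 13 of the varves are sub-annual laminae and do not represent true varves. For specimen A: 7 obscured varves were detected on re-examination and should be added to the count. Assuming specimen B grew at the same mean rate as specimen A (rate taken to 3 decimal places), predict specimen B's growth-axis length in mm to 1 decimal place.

12276.5 mm

Specimen A: true varve count = 14161 − 13 + 7 = 14155.
A: Mean rate = 8784.2 mm / 14155 years ≈ 0.621 mm/year.
B's length ≈ 0.621 × 19769 = 12276.5 mm.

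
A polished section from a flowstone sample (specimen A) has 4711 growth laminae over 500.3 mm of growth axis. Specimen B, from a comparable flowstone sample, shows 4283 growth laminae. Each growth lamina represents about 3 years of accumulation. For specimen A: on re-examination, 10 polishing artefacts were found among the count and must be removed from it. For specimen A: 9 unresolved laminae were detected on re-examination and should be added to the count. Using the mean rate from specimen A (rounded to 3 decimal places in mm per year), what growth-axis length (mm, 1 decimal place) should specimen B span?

Specimen A: adjusted count: 4711 − 10 + 9 = 4710 growth laminae.
Specimen A: multiplying by 3 years per growth lamina: 4710 × 3 = 14130 years.
A: 500.3 mm over 14130 years gives 500.3 / 14130 ≈ 0.035 mm per year.
Specimen B: multiplying by 3 years per growth lamina: 4283 × 3 = 12849 years. B's length ≈ 0.035 × 12849 = 449.7 mm.

449.7 mm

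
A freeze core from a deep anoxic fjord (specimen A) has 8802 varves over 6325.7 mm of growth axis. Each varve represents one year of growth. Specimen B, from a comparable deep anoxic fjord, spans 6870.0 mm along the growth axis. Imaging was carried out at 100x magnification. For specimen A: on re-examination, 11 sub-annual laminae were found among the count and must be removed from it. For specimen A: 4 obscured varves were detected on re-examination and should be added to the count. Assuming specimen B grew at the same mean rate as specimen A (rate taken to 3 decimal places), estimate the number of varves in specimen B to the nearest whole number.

Specimen A: true varve count = 8802 − 11 + 4 = 8795.
A: Extension rate ≈ 6325.7 / 8795 = 0.719 mm/yr.
Specimen B: 6870.0 mm / 0.719 mm per year = 9554.94 years ≈ 9555 varves.

9555 varves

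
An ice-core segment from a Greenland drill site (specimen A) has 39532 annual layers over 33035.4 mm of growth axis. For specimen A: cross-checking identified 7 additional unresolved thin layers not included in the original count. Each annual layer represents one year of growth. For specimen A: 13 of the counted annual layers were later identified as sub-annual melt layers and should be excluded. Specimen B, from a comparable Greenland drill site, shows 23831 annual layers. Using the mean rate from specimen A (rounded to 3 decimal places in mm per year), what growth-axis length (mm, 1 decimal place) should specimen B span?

Specimen A: correcting the raw count gives 39532 − 13 + 7 = 39526 true annual layers.
A: 33035.4 mm over 39526 years gives 33035.4 / 39526 ≈ 0.836 mm per year.
Length of B = 0.836 × 23831 = 19922.7 mm.

19922.7 mm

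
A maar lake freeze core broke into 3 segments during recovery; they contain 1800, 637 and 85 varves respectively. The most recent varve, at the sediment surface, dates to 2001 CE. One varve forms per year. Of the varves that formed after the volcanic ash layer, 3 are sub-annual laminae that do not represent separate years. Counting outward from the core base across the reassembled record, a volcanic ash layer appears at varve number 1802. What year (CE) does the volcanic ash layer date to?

Total varves = 1800 + 637 + 85 = 2522.
Between varve 1802 and the sediment surface there are 2522 − 1802 = 720 varves.
Removing the 3 false varves leaves 720 − 3 = 717 true varves beyond the volcanic ash layer.
2001 − 717 = 1284 CE.

1284 CE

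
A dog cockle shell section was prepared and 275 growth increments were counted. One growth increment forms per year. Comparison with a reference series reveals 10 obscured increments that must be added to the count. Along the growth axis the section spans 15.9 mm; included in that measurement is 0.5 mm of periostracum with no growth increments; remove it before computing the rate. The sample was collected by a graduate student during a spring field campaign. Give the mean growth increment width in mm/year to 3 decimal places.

Correcting the raw count gives 275 + 10 = 285 true growth increments.
The growth record spans 15.9 − 0.5 = 15.4 mm.
Mean rate = 15.4 mm / 285 years ≈ 0.054 mm/year.

0.054 mm/year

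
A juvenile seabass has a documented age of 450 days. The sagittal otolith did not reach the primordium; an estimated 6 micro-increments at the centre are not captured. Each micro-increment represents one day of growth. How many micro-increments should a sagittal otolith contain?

444 micro-increments

One micro-increment per day gives 450 micro-increments over 450 days.
450 − 6 missed = 444 micro-increments expected in the prepared section.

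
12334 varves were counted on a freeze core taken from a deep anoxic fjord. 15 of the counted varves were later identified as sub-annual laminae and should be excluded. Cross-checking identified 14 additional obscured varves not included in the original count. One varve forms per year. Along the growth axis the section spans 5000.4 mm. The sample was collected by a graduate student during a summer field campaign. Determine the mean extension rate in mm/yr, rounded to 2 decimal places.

0.41 mm/yr

Adjusted count: 12334 − 15 + 14 = 12333 varves.
Mean rate = 5000.4 mm / 12333 years ≈ 0.41 mm/yr.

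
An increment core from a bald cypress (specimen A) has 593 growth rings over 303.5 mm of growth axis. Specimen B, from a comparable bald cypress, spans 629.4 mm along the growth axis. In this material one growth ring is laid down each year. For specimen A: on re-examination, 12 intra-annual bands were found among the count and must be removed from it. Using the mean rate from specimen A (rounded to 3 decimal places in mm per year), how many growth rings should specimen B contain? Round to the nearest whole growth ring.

Specimen A: adjusted count: 593 − 12 = 581 growth rings.
A: 303.5 mm over 581 years gives 303.5 / 581 ≈ 0.522 mm per year.
B spans 629.4 / 0.522 = 1205.75 years ≈ 1206 growth rings.

1206 growth rings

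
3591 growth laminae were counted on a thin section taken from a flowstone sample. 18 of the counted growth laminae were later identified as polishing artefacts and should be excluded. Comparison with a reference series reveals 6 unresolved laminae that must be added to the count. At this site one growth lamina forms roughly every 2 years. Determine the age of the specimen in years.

7158 years

Adjusted count: 3591 − 18 + 6 = 3579 growth laminae.
3579 growth laminae at 2 years each span 3579 × 2 = 7158 years.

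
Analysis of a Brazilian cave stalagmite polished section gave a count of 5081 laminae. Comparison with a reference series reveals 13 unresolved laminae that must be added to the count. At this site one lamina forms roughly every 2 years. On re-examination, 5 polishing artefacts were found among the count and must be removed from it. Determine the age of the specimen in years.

10178 yr

Correcting the raw count gives 5081 − 5 + 13 = 5089 true laminae.
5089 laminae at 2 years each span 5089 × 2 = 10178 years.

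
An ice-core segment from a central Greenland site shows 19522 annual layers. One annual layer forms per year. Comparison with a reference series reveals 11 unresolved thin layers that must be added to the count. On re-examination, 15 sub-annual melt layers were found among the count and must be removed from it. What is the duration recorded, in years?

19518 yr

After corrections the count is 19522 − 15 + 11 = 19518 annual layers.
With a one-to-one annual layer periodicity this is 19518 years.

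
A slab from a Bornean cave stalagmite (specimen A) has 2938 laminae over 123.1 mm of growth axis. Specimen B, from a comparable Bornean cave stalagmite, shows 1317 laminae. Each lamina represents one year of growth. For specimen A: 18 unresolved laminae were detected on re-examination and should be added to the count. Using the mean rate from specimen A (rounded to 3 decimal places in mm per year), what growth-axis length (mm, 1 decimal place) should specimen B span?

55.3 mm

Specimen A: adjusted count: 2938 + 18 = 2956 laminae.
A: 123.1 mm over 2956 years gives 123.1 / 2956 ≈ 0.042 mm/year.
Length of B = 0.042 × 1317 = 55.3 mm.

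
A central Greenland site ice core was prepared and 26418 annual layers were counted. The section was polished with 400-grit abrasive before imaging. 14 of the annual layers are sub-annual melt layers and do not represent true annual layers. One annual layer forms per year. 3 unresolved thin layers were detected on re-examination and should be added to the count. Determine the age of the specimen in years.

Adjusted count: 26418 − 14 + 3 = 26407 annual layers.
At one annual layer per year, that is 26407 years.

26407 years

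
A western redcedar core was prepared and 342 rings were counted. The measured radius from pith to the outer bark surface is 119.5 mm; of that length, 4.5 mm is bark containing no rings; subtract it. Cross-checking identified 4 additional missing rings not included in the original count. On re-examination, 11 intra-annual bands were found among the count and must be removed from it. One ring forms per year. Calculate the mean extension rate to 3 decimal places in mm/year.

After corrections the count is 342 − 11 + 4 = 335 rings.
Net length = 119.5 − 4.5 = 115.0 mm.
Extension rate ≈ 115.0 / 335 = 0.343 mm/year.

0.343 mm/year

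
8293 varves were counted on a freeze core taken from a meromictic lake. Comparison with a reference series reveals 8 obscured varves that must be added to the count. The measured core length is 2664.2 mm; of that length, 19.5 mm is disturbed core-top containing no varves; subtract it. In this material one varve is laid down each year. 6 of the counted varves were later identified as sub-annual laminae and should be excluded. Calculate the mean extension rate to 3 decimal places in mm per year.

0.319 mm per year

True varve count = 8293 − 6 + 8 = 8295.
The growth record spans 2664.2 − 19.5 = 2644.7 mm.
Extension rate ≈ 2644.7 / 8295 = 0.319 mm per year.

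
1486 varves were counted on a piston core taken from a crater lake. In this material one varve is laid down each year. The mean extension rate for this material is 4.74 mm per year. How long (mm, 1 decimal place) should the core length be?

7043.6 mm

The record spans 1486 years at 4.74 mm per year.
1486 years at 4.74 mm/year gives 4.74 × 1486 = 7043.6 mm.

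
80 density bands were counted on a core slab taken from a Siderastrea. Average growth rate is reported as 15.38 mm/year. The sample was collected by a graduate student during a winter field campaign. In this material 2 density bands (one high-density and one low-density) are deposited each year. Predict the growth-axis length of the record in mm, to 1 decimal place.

615.2 mm

80 density bands at 2 per year is 80 / 2 = 40 years.
Length ≈ 15.38 × 40 = 615.2 mm.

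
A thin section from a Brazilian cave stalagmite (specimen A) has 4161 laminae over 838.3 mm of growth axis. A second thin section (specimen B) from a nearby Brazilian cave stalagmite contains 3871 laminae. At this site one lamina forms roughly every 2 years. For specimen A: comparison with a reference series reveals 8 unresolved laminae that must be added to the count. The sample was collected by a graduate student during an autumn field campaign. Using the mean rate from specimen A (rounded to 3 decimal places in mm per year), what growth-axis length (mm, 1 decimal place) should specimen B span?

781.9 mm

Specimen A: after corrections the count is 4161 + 8 = 4169 laminae.
Specimen A: at 2 years per lamina, 4169 × 2 = 8338 years.
A: Mean rate = 838.3 mm / 8338 years ≈ 0.101 mm per year.
Specimen B: at 2 years per lamina, 3871 × 2 = 7742 years. For B, 0.101 mm/year × 7742 years = 781.9 mm.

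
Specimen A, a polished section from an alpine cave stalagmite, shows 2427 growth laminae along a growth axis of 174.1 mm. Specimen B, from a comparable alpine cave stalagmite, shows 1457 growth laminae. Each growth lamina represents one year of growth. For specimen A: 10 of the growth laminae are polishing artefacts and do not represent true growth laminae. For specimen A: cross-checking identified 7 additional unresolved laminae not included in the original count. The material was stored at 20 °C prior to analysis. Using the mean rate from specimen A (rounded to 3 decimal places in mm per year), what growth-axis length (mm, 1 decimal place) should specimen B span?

104.9 mm

Specimen A: true growth lamina count = 2427 − 10 + 7 = 2424.
A: 174.1 mm over 2424 years gives 174.1 / 2424 ≈ 0.072 mm/year.
For B, 0.072 mm/year × 1457 years = 104.9 mm.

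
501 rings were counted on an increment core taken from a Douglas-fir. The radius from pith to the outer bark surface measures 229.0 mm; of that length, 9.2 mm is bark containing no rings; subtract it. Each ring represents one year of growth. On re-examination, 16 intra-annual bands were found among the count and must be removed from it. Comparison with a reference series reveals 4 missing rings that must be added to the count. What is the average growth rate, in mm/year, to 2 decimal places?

0.45 mm/year

Adjusted count: 501 − 16 + 4 = 489 rings.
Removing the 9.2 mm offcut leaves 229.0 − 9.2 = 219.8 mm.
219.8 mm over 489 years gives 219.8 / 489 ≈ 0.45 mm/year.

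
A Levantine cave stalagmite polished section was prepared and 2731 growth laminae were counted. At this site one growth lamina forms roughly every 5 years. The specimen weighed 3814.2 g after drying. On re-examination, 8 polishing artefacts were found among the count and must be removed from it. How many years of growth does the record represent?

Adjusted count: 2731 − 8 = 2723 growth laminae.
At 5 years per growth lamina, 2723 × 5 = 13615 years.

13615 years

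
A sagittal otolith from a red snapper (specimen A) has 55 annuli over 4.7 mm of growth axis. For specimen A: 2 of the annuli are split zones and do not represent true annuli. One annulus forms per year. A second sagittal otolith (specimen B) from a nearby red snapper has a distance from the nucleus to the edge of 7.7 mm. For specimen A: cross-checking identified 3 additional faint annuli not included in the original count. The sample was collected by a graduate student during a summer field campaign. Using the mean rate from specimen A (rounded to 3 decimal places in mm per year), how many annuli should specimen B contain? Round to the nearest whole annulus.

92 annuli

Specimen A: after corrections the count is 55 − 2 + 3 = 56 annuli.
A: Extension rate ≈ 4.7 / 56 = 0.084 mm/yr.
B spans 7.7 / 0.084 = 91.67 years ≈ 92 annuli.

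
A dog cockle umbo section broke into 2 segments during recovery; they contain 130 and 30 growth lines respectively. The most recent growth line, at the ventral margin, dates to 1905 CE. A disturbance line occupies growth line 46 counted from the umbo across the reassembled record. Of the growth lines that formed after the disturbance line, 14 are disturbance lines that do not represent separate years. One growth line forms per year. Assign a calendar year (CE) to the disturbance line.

Total growth lines = 130 + 30 = 160.
Between growth line 46 and the ventral margin there are 160 − 46 = 114 growth lines.
Excluding 14 false growth lines: 114 − 14 = 100.
1905 − 100 = 1805 CE.

1805 CE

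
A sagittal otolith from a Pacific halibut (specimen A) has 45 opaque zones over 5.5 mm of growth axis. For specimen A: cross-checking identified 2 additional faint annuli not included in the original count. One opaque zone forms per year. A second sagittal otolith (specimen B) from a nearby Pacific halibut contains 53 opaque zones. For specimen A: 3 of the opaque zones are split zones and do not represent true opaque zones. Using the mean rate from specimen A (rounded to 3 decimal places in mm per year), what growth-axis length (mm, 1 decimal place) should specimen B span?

Specimen A: after corrections the count is 45 − 3 + 2 = 44 opaque zones.
A: Mean rate = 5.5 mm / 44 years ≈ 0.125 mm/yr.
For B, 0.125 mm/year × 53 years = 6.6 mm.

6.6 mm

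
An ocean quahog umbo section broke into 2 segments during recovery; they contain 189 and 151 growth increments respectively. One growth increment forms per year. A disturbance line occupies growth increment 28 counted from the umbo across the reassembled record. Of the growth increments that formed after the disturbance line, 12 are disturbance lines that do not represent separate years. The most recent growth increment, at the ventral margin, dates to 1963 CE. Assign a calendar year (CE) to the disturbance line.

1663 CE

Total growth increments = 189 + 151 = 340.
Between growth increment 28 and the ventral margin there are 340 − 28 = 312 growth increments.
312 − 12 false = 300 true growth increments after the disturbance line.
The growth increment at the ventral margin is 1963 CE, so the disturbance line dates to 1963 − 300 = 1663 CE.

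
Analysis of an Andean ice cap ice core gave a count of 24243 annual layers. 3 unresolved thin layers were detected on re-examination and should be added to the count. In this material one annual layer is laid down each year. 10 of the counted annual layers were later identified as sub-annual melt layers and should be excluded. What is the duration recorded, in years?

24236 yr

Correcting the raw count gives 24243 − 10 + 3 = 24236 true annual layers.
One annual layer per year makes the duration 24236 years.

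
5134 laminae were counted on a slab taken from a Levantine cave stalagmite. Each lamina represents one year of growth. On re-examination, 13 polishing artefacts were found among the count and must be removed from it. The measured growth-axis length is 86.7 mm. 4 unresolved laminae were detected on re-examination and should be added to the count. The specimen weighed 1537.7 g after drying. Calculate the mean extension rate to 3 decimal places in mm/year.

Correcting the raw count gives 5134 − 13 + 4 = 5125 true laminae.
Mean rate = 86.7 mm / 5125 years ≈ 0.017 mm/year.

0.017 mm/year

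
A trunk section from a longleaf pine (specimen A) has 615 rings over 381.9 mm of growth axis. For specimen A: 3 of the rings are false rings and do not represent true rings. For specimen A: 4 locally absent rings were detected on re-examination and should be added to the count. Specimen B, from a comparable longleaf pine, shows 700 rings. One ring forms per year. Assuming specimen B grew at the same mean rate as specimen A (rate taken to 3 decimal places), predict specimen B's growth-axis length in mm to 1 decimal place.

Specimen A: true ring count = 615 − 3 + 4 = 616.
A: 381.9 mm over 616 years gives 381.9 / 616 ≈ 0.620 mm per year.
Length of B = 0.620 × 700 = 434.0 mm.

434.0 mm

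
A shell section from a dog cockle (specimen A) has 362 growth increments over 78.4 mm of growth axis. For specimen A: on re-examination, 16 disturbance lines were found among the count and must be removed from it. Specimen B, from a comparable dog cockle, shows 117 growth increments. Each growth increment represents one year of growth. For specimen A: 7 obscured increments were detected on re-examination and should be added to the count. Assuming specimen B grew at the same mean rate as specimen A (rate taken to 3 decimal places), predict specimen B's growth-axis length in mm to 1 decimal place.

Specimen A: adjusted count: 362 − 16 + 7 = 353 growth increments.
A: 78.4 mm over 353 years gives 78.4 / 353 ≈ 0.222 mm/yr.
Length of B = 0.222 × 117 = 26.0 mm.

26.0 mm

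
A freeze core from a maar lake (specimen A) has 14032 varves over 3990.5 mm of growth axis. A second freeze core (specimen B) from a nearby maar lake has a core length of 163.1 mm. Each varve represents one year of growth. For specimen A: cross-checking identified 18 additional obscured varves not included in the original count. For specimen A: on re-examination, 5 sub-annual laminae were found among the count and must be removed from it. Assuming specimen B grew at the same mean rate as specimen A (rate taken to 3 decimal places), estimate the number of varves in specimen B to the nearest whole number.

Specimen A: after corrections the count is 14032 − 5 + 18 = 14045 varves.
A: Mean rate = 3990.5 mm / 14045 years ≈ 0.284 mm per year.
B spans 163.1 / 0.284 = 574.30 years ≈ 574 varves.

574 varves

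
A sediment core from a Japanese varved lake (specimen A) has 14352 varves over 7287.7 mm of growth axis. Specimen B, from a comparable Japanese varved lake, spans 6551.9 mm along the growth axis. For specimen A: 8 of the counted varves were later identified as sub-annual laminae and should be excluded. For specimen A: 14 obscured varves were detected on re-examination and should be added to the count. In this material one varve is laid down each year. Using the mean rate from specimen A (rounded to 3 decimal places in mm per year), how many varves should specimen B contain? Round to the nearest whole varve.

Specimen A: correcting the raw count gives 14352 − 8 + 14 = 14358 true varves.
A: Mean rate = 7287.7 mm / 14358 years ≈ 0.508 mm/yr.
B spans 6551.9 / 0.508 = 12897.44 years ≈ 12897 varves.

12897 varves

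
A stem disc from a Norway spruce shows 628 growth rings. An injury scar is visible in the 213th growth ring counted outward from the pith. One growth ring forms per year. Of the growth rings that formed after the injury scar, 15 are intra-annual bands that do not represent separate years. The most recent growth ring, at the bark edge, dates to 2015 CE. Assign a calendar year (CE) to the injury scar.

1615 CE

Between growth ring 213 and the bark edge there are 628 − 213 = 415 growth rings.
Excluding 15 false growth rings: 415 − 15 = 400.
The growth ring at the bark edge is 2015 CE, so the injury scar dates to 2015 − 400 = 1615 CE.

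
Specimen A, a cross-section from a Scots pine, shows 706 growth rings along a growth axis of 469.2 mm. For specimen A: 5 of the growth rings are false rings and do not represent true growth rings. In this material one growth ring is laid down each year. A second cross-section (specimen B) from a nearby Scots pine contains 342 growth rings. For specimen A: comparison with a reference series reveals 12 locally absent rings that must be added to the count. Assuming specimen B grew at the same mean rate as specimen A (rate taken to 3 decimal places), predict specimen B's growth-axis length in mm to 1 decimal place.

Specimen A: correcting the raw count gives 706 − 5 + 12 = 713 true growth rings.
A: 469.2 mm over 713 years gives 469.2 / 713 ≈ 0.658 mm/year.
For B, 0.658 mm/year × 342 years = 225.0 mm.

225.0 mm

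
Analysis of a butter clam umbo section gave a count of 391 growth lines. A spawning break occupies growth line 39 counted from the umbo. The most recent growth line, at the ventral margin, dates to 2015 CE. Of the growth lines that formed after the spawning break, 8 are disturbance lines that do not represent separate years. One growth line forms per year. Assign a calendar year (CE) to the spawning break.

1671 CE

391 − 39 = 352 growth lines lie beyond the spawning break toward the ventral margin.
Excluding 8 false growth lines: 352 − 8 = 344.
The growth line at the ventral margin is 2015 CE, so the spawning break dates to 2015 − 344 = 1671 CE.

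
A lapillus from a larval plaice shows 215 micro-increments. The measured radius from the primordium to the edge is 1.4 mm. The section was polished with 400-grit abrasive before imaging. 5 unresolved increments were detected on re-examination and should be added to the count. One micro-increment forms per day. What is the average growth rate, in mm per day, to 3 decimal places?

0.006 mm per day

Adjusted count: 215 + 5 = 220 micro-increments.
Mean rate = 1.4 mm / 220 days ≈ 0.006 mm per day.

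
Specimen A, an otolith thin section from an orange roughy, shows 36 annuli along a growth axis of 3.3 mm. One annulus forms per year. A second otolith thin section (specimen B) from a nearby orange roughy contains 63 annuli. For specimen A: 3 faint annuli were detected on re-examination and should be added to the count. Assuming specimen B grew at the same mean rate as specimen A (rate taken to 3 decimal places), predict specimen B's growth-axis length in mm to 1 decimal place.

5.4 mm

Specimen A: true annulus count = 36 + 3 = 39.
A: Mean rate = 3.3 mm / 39 years ≈ 0.085 mm per year.
B's length ≈ 0.085 × 63 = 5.4 mm.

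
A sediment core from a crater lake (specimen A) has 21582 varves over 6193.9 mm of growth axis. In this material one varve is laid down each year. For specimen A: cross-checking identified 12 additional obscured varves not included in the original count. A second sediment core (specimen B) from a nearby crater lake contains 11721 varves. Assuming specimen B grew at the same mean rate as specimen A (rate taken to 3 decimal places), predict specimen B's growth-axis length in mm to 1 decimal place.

3363.9 mm

Specimen A: after corrections the count is 21582 + 12 = 21594 varves.
A: 6193.9 mm over 21594 years gives 6193.9 / 21594 ≈ 0.287 mm per year.
For B, 0.287 mm/year × 11721 years = 3363.9 mm.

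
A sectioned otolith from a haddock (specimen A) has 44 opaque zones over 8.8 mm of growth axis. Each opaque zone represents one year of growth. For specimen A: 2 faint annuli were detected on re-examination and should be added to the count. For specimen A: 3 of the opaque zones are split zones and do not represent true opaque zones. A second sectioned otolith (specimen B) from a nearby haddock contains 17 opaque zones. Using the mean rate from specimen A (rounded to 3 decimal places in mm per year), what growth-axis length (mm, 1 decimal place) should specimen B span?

Specimen A: after corrections the count is 44 − 3 + 2 = 43 opaque zones.
A: Mean rate = 8.8 mm / 43 years ≈ 0.205 mm/year.
Length of B = 0.205 × 17 = 3.5 mm.

3.5 mm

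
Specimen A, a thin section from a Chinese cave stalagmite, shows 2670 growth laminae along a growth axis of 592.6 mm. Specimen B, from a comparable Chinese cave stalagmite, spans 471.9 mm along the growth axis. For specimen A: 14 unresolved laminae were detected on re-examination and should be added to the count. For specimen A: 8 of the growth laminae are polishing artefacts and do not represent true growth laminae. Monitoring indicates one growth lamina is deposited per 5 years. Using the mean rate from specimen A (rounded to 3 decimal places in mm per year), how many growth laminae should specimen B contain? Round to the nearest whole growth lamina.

Specimen A: adjusted count: 2670 − 8 + 14 = 2676 growth laminae.
Specimen A: multiplying by 5 years per growth lamina: 2676 × 5 = 13380 years.
A: Mean rate = 592.6 mm / 13380 years ≈ 0.044 mm/year.
B spans 471.9 / 0.044 = 10725.00 years; at 5 years per growth lamina that is 10725.00 / 5 ≈ 2145 growth laminae.

2145 growth laminae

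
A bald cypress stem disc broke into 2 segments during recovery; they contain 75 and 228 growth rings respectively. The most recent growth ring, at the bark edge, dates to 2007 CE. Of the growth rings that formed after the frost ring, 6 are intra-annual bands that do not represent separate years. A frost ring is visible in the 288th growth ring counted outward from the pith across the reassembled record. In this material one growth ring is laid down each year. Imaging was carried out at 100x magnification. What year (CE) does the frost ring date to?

1998 CE

Total growth rings = 75 + 228 = 303.
303 − 288 = 15 growth rings lie beyond the frost ring toward the bark edge.
Removing the 6 false growth rings leaves 15 − 6 = 9 true growth rings beyond the frost ring.
The growth ring at the bark edge is 2007 CE, so the frost ring dates to 2007 − 9 = 1998 CE.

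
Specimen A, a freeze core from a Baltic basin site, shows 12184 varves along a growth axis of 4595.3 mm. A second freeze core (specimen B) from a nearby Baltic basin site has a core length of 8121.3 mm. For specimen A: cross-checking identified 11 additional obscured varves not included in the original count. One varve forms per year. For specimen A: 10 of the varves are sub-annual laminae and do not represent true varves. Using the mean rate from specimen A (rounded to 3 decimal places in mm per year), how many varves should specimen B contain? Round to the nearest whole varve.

21542 varves

Specimen A: true varve count = 12184 − 10 + 11 = 12185.
A: Extension rate ≈ 4595.3 / 12185 = 0.377 mm/year.
Specimen B: 8121.3 mm / 0.377 mm per year = 21541.91 years ≈ 21542 varves.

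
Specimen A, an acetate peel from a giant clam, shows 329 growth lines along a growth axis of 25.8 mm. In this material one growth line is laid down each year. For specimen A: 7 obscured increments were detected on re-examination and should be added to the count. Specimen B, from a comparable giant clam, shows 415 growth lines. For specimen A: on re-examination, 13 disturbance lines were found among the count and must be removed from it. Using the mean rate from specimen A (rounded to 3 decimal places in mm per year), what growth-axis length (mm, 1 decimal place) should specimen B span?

Specimen A: adjusted count: 329 − 13 + 7 = 323 growth lines.
A: Mean rate = 25.8 mm / 323 years ≈ 0.080 mm/year.
For B, 0.080 mm/year × 415 years = 33.2 mm.

33.2 mm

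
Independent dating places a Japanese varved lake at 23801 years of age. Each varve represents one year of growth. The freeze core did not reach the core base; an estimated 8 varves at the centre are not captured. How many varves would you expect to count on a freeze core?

Expected varves over 23801 years: 23801.
Subtracting the 8 varves not captured gives 23801 − 8 = 23793 varves in the record.

23793 varves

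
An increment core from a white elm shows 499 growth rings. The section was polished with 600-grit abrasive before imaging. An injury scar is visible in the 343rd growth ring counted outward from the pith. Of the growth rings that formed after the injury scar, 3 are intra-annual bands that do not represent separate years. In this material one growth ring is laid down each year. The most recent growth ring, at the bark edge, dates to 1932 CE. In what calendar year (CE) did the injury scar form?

1779 CE

499 − 343 = 156 growth rings lie beyond the injury scar toward the bark edge.
Removing the 3 false growth rings leaves 156 − 3 = 153 true growth rings beyond the injury scar.
The growth ring at the bark edge is 1932 CE, so the injury scar dates to 1932 − 153 = 1779 CE.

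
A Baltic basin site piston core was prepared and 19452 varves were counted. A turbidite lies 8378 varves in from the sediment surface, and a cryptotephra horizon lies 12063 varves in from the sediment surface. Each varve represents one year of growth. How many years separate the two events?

Separation: 12063 − 8378 = 3685 varves.
At one varve per year, 3685 years elapsed between them.

3685 years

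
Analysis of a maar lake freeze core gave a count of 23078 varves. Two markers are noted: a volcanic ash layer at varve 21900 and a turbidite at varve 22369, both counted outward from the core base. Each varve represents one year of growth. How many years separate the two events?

Separation: 22369 − 21900 = 469 varves.
One varve per year makes the interval 469 years.

469 yr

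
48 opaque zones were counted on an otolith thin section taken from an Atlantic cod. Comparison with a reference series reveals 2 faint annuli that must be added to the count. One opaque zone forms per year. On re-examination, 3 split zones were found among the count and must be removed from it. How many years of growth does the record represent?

47 yr

True opaque zone count = 48 − 3 + 2 = 47.
One opaque zone per year makes the duration 47 years.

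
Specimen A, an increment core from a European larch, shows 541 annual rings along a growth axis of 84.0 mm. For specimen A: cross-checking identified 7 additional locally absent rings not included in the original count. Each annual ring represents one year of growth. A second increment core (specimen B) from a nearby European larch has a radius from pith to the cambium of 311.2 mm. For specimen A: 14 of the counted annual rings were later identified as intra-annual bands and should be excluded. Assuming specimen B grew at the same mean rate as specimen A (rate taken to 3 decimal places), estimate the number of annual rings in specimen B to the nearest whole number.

Specimen A: correcting the raw count gives 541 − 14 + 7 = 534 true annual rings.
A: Extension rate ≈ 84.0 / 534 = 0.157 mm/year.
B spans 311.2 / 0.157 = 1982.17 years ≈ 1982 annual rings.

1982 annual rings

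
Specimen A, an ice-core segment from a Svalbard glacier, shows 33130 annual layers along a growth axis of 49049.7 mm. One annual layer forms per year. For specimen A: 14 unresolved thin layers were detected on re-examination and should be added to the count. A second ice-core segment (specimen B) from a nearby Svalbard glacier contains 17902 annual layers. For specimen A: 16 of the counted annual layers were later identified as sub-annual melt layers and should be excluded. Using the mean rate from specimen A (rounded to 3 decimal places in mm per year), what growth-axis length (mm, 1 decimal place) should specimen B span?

26512.9 mm

Specimen A: true annual layer count = 33130 − 16 + 14 = 33128.
A: Mean rate = 49049.7 mm / 33128 years ≈ 1.481 mm per year.
For B, 1.481 mm/year × 17902 years = 26512.9 mm.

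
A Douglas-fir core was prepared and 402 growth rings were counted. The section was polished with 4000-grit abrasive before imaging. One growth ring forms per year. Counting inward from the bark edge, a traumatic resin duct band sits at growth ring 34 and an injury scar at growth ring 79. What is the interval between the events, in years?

45 years

Separation: 79 − 34 = 45 growth rings.
At one growth ring per year, 45 years elapsed between them.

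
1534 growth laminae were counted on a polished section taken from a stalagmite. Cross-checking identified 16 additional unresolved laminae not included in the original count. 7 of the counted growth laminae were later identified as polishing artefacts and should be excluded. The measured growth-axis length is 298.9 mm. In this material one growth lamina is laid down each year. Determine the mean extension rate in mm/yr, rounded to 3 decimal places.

0.194 mm/yr

After corrections the count is 1534 − 7 + 16 = 1543 growth laminae.
Mean rate = 298.9 mm / 1543 years ≈ 0.194 mm/yr.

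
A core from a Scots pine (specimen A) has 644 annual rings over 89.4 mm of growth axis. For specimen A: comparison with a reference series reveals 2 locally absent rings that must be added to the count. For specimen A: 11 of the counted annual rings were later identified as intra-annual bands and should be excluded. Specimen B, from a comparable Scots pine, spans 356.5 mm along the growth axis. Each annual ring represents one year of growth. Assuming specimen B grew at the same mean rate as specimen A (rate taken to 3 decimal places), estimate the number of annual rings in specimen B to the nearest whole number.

Specimen A: true annual ring count = 644 − 11 + 2 = 635.
A: 89.4 mm over 635 years gives 89.4 / 635 ≈ 0.141 mm per year.
For B, 356.5 / 0.141 = 2528.37 years ≈ 2528 annual rings.

2528 annual rings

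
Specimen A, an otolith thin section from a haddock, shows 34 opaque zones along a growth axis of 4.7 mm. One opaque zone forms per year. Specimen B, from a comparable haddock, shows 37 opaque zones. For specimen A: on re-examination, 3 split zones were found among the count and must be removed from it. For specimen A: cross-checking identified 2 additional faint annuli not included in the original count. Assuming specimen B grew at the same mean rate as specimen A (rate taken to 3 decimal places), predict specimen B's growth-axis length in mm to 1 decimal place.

5.3 mm

Specimen A: adjusted count: 34 − 3 + 2 = 33 opaque zones.
A: Extension rate ≈ 4.7 / 33 = 0.142 mm per year.
Length of B = 0.142 × 37 = 5.3 mm.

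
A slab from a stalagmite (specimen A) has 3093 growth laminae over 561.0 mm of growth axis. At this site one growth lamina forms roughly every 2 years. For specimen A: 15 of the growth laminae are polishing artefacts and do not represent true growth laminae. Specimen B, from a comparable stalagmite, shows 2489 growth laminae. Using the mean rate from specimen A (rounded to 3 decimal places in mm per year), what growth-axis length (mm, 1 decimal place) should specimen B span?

Specimen A: after corrections the count is 3093 − 15 = 3078 growth laminae.
Specimen A: at 2 years per growth lamina, 3078 × 2 = 6156 years.
A: 561.0 mm over 6156 years gives 561.0 / 6156 ≈ 0.091 mm/year.
Specimen B: 2489 growth laminae at 2 years each span 2489 × 2 = 4978 years. B's length ≈ 0.091 × 4978 = 453.0 mm.

453.0 mm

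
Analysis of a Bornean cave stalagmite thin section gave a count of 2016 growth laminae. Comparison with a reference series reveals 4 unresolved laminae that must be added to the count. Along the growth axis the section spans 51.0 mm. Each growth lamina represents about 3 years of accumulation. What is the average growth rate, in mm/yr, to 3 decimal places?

Correcting the raw count gives 2016 + 4 = 2020 true growth laminae.
2020 growth laminae at 3 years each span 2020 × 3 = 6060 years.
Mean rate = 51.0 mm / 6060 years ≈ 0.008 mm/yr.

0.008 mm/yr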